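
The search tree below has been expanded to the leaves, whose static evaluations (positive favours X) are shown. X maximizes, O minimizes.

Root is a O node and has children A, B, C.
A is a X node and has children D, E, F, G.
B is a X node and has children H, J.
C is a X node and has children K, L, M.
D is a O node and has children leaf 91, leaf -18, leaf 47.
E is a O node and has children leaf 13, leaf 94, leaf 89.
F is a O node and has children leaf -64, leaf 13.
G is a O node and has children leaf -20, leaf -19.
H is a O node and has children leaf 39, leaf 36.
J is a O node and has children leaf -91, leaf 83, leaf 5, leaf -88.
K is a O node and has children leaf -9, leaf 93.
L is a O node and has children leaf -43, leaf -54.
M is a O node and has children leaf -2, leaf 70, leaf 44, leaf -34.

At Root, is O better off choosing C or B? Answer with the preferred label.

K (O): min(-9, 93) = -9
L (O): min(-43, -54) = -54
M (O): min(-2, 70, 44, -34) = -34
C (X): max(-9, -54, -34) = -9
H (O): min(39, 36) = 36
J (O): min(-91, 83, 5, -88) = -91
B (X): max(36, -91) = 36
O prefers the lower value; C=-9, B=36. C is better since -9 < 36.

C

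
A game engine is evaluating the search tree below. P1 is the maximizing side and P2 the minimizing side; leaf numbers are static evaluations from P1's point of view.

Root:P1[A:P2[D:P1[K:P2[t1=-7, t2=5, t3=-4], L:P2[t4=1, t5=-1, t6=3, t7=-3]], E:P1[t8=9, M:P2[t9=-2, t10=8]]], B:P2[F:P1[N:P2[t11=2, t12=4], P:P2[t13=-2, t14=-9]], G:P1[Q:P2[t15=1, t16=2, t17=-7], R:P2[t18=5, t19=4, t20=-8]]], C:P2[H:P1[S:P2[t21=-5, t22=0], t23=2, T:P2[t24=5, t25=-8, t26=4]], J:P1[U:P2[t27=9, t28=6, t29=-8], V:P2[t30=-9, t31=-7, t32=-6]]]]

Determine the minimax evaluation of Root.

-3

K (P2): min(-7, 5, -4) = -7
L (P2): min(1, -1, 3, -3) = -3
D (P1): max(-7, -3) = -3
M (P2): min(-2, 8) = -2
E (P1): max(9, -2) = 9
A (P2): min(-3, 9) = -3
N (P2): min(2, 4) = 2
P (P2): min(-2, -9) = -9
F (P1): max(2, -9) = 2
Q (P2): min(1, 2, -7) = -7
R (P2): min(5, 4, -8) = -8
G (P1): max(-7, -8) = -7
B (P2): min(2, -7) = -7
S (P2): min(-5, 0) = -5
T (P2): min(5, -8, 4) = -8
H (P1): max(-5, 2, -8) = 2
U (P2): min(9, 6, -8) = -8
V (P2): min(-9, -7, -6) = -9
J (P1): max(-8, -9) = -8
C (P2): min(2, -8) = -8
Root (P1): max(-3, -7, -8) = -3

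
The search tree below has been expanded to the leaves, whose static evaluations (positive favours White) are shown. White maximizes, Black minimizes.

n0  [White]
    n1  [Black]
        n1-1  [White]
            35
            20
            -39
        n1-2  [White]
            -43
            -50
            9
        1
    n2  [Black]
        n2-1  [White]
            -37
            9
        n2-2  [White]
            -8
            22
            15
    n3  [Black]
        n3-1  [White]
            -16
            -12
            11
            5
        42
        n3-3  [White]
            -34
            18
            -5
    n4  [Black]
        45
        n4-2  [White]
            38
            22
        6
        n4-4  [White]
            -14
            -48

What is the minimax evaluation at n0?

n1-1 (White): max(35, 20, -39) = 35
n1-2 (White): max(-43, -50, 9) = 9
n1 (Black): min(35, 9, 1) = 1
n2-1 (White): max(-37, 9) = 9
n2-2 (White): max(-8, 22, 15) = 22
n2 (Black): min(9, 22) = 9
n3-1 (White): max(-16, -12, 11, 5) = 11
n3-3 (White): max(-34, 18, -5) = 18
n3 (Black): min(11, 42, 18) = 11
n4-2 (White): max(38, 22) = 38
n4-4 (White): max(-14, -48) = -14
n4 (Black): min(45, 38, 6, -14) = -14
n0 (White): max(1, 9, 11, -14) = 11

11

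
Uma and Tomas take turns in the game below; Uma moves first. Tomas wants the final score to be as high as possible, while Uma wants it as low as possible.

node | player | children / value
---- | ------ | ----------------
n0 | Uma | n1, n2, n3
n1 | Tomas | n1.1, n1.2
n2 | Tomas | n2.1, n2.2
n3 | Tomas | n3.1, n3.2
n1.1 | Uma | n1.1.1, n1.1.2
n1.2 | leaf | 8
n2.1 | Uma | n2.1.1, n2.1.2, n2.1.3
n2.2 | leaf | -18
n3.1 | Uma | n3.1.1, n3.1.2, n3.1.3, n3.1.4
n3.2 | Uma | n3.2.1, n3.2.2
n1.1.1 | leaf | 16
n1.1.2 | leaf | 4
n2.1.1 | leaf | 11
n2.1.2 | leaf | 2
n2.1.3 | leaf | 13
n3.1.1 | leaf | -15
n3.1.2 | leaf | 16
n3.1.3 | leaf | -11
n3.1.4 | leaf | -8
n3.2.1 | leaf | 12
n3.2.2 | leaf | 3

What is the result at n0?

n1.1 (Uma): min(16, 4) = 4
n1 (Tomas): max(4, 8) = 8
n2.1 (Uma): min(11, 2, 13) = 2
n2 (Tomas): max(2, -18) = 2
n3.1 (Uma): min(-15, 16, -11, -8) = -15
n3.2 (Uma): min(12, 3) = 3
n3 (Tomas): max(-15, 3) = 3
n0 (Uma): min(8, 2, 3) = 2

2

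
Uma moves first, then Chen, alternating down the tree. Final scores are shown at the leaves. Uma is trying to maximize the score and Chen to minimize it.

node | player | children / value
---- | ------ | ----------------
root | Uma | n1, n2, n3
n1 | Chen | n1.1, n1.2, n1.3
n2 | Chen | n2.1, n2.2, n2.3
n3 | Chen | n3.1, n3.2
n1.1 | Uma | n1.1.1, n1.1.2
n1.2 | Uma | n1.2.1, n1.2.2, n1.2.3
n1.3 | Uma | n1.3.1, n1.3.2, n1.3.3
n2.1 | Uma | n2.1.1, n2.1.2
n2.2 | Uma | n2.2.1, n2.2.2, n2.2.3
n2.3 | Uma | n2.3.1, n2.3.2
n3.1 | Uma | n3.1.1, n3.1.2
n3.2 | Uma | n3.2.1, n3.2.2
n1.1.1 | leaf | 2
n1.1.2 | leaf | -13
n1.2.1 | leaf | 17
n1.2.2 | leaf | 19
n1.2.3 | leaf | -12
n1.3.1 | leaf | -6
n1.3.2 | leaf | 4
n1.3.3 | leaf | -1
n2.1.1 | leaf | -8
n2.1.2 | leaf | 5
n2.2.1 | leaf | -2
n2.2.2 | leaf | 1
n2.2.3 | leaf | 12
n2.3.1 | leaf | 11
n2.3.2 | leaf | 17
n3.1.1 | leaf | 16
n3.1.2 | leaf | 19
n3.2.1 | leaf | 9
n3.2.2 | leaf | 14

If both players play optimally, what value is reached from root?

n1.1 (Uma): max(2, -13) = 2
n1.2 (Uma): max(17, 19, -12) = 19
n1.3 (Uma): max(-6, 4, -1) = 4
n1 (Chen): min(2, 19, 4) = 2
n2.1 (Uma): max(-8, 5) = 5
n2.2 (Uma): max(-2, 1, 12) = 12
n2.3 (Uma): max(11, 17) = 17
n2 (Chen): min(5, 12, 17) = 5
n3.1 (Uma): max(16, 19) = 19
n3.2 (Uma): max(9, 14) = 14
n3 (Chen): min(19, 14) = 14
root (Uma): max(2, 5, 14) = 14

14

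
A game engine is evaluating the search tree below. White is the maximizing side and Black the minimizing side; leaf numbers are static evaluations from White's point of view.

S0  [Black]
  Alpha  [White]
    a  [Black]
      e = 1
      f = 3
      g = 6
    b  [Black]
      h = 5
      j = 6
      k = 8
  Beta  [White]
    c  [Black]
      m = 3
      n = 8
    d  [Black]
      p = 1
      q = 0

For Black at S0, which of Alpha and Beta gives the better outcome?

a (Black): min(1, 3, 6) = 1
b (Black): min(5, 6, 8) = 5
Alpha (White): max(1, 5) = 5
c (Black): min(3, 8) = 3
d (Black): min(1, 0) = 0
Beta (White): max(3, 0) = 3
Black prefers the lower value; Alpha=5, Beta=3. Beta is better since 3 < 5.

Beta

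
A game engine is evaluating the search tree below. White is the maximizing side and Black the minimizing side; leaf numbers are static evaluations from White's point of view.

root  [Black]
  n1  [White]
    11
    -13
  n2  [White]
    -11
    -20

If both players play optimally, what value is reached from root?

n1 (White): max(11, -13) = 11
n2 (White): max(-11, -20) = -11
root (Black): min(11, -11) = -11

-11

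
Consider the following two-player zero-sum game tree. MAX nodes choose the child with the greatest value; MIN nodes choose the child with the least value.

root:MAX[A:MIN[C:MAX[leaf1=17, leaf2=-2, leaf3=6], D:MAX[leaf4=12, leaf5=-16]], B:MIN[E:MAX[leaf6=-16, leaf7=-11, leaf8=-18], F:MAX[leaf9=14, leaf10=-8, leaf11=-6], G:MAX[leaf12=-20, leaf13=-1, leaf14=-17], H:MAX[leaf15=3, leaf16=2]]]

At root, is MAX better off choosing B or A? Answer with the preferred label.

E (MAX): max(-16, -11, -18) = -11
F (MAX): max(14, -8, -6) = 14
G (MAX): max(-20, -1, -17) = -1
H (MAX): max(3, 2) = 3
B (MIN): min(-11, 14, -1, 3) = -11
C (MAX): max(17, -2, 6) = 17
D (MAX): max(12, -16) = 12
A (MIN): min(17, 12) = 12
MAX prefers the higher value; B=-11, A=12. A is better since 12 > -11.

A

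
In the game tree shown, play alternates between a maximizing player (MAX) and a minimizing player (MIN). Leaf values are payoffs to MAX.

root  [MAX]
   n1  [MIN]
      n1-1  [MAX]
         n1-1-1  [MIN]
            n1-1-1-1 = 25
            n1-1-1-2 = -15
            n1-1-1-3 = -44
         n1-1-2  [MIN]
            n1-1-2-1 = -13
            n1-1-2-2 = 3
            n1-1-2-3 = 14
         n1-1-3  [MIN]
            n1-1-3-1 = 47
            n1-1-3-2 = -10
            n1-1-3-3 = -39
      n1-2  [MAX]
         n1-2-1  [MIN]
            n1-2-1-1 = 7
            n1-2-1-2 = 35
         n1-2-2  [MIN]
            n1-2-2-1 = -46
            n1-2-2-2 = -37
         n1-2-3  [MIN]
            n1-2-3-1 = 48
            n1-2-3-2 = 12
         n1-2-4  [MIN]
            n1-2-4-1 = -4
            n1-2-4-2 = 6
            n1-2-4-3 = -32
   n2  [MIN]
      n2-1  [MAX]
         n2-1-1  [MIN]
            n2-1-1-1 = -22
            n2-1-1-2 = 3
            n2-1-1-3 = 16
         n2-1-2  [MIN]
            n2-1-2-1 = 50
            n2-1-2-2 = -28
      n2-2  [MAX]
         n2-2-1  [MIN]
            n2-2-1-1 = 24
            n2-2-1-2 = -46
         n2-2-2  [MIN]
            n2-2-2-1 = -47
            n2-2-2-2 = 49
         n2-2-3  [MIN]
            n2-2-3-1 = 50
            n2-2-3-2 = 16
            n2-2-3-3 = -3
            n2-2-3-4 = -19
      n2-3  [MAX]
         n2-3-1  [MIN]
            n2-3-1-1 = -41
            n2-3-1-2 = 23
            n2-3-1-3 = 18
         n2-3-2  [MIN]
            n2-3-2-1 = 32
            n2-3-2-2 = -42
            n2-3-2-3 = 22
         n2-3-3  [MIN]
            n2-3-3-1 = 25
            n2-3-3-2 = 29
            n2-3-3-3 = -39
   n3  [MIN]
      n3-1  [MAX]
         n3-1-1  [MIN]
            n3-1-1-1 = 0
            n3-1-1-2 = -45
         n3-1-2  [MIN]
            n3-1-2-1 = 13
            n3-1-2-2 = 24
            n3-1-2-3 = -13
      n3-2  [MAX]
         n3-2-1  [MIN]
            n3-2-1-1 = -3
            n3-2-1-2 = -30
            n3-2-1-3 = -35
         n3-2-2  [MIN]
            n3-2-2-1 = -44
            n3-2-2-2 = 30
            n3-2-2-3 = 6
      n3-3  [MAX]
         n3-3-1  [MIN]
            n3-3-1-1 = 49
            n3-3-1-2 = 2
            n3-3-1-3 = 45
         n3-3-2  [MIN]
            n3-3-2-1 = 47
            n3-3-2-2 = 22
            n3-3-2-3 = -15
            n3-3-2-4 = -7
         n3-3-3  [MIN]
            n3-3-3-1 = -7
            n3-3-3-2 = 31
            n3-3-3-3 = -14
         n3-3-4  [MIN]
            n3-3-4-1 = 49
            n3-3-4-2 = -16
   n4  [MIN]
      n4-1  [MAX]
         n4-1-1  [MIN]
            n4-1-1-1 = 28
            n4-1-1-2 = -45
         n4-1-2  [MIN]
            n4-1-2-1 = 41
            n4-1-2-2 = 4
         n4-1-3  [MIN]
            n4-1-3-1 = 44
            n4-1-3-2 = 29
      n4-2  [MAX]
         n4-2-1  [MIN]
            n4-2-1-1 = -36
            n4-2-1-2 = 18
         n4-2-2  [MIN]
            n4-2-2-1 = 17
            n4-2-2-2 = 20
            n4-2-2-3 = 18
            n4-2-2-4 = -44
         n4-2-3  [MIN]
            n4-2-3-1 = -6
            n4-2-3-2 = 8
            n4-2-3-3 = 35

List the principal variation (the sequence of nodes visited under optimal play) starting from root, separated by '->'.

n1-1-1 (MIN): min(25, -15, -44) = -44
n1-1-2 (MIN): min(-13, 3, 14) = -13
n1-1-3 (MIN): min(47, -10, -39) = -39
n1-1 (MAX): max(-44, -13, -39) = -13
n1-2-1 (MIN): min(7, 35) = 7
n1-2-2 (MIN): min(-46, -37) = -46
n1-2-3 (MIN): min(48, 12) = 12
n1-2-4 (MIN): min(-4, 6, -32) = -32
n1-2 (MAX): max(7, -46, 12, -32) = 12
n1 (MIN): min(-13, 12) = -13
n2-1-1 (MIN): min(-22, 3, 16) = -22
n2-1-2 (MIN): min(50, -28) = -28
n2-1 (MAX): max(-22, -28) = -22
n2-2-1 (MIN): min(24, -46) = -46
n2-2-2 (MIN): min(-47, 49) = -47
n2-2-3 (MIN): min(50, 16, -3, -19) = -19
n2-2 (MAX): max(-46, -47, -19) = -19
n2-3-1 (MIN): min(-41, 23, 18) = -41
n2-3-2 (MIN): min(32, -42, 22) = -42
n2-3-3 (MIN): min(25, 29, -39) = -39
n2-3 (MAX): max(-41, -42, -39) = -39
n2 (MIN): min(-22, -19, -39) = -39
n3-1-1 (MIN): min(0, -45) = -45
n3-1-2 (MIN): min(13, 24, -13) = -13
n3-1 (MAX): max(-45, -13) = -13
n3-2-1 (MIN): min(-3, -30, -35) = -35
n3-2-2 (MIN): min(-44, 30, 6) = -44
n3-2 (MAX): max(-35, -44) = -35
n3-3-1 (MIN): min(49, 2, 45) = 2
n3-3-2 (MIN): min(47, 22, -15, -7) = -15
n3-3-3 (MIN): min(-7, 31, -14) = -14
n3-3-4 (MIN): min(49, -16) = -16
n3-3 (MAX): max(2, -15, -14, -16) = 2
n3 (MIN): min(-13, -35, 2) = -35
n4-1-1 (MIN): min(28, -45) = -45
n4-1-2 (MIN): min(41, 4) = 4
n4-1-3 (MIN): min(44, 29) = 29
n4-1 (MAX): max(-45, 4, 29) = 29
n4-2-1 (MIN): min(-36, 18) = -36
n4-2-2 (MIN): min(17, 20, 18, -44) = -44
n4-2-3 (MIN): min(-6, 8, 35) = -6
n4-2 (MAX): max(-36, -44, -6) = -6
n4 (MIN): min(29, -6) = -6
root (MAX): max(-13, -39, -35, -6) = -6
At root, MAX picks n4 (highest: -6).
At n4, MIN picks n4-2 (lowest: -6).
At n4-2, MAX picks n4-2-3 (highest: -6).
At n4-2-3, MIN picks n4-2-3-1 (lowest: -6).
Terminal value -6.

root -> n4 -> n4-2 -> n4-2-3 -> n4-2-3-1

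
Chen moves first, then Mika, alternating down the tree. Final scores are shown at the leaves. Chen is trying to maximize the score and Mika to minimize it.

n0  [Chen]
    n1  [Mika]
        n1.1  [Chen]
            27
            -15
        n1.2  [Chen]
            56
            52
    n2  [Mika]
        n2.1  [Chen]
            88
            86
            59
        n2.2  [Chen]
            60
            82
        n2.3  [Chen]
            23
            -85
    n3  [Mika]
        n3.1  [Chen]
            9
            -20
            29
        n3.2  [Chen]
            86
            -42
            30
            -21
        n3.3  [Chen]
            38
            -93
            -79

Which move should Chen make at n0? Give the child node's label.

n3

n1.1 (Chen): max(27, -15) = 27
n1.2 (Chen): max(56, 52) = 56
n1 (Mika): min(27, 56) = 27
n2.1 (Chen): max(88, 86, 59) = 88
n2.2 (Chen): max(60, 82) = 82
n2.3 (Chen): max(23, -85) = 23
n2 (Mika): min(88, 82, 23) = 23
n3.1 (Chen): max(9, -20, 29) = 29
n3.2 (Chen): max(86, -42, 30, -21) = 86
n3.3 (Chen): max(38, -93, -79) = 38
n3 (Mika): min(29, 86, 38) = 29
n0 (Chen): max(27, 23, 29) = 29
Chen at n0 wants the highest of {n1=27, n2=23, n3=29}, so chooses n3.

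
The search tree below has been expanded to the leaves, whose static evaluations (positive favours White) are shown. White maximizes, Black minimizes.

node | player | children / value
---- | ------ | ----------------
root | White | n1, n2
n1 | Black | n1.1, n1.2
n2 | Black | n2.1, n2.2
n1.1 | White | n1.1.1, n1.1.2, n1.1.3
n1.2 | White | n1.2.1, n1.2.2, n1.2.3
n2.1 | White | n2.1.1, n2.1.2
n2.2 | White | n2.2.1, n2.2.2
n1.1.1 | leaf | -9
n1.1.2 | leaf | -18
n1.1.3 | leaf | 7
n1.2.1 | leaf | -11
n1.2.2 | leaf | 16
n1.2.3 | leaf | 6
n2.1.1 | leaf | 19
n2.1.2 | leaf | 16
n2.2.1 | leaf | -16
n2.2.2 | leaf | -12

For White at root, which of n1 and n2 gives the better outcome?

n1

n1.1 (White): max(-9, -18, 7) = 7
n1.2 (White): max(-11, 16, 6) = 16
n1 (Black): min(7, 16) = 7
n2.1 (White): max(19, 16) = 19
n2.2 (White): max(-16, -12) = -12
n2 (Black): min(19, -12) = -12
White prefers the higher value; n1=7, n2=-12. n1 is better since 7 > -12.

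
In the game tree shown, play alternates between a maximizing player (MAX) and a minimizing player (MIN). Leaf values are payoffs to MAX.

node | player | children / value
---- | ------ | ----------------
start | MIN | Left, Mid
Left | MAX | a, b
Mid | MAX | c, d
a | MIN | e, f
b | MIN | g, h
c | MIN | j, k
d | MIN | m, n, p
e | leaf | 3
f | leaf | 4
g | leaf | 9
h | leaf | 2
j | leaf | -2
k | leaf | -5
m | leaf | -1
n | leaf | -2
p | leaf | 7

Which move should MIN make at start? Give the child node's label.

Mid

a (MIN): min(3, 4) = 3
b (MIN): min(9, 2) = 2
Left (MAX): max(3, 2) = 3
c (MIN): min(-2, -5) = -5
d (MIN): min(-1, -2, 7) = -2
Mid (MAX): max(-5, -2) = -2
start (MIN): min(3, -2) = -2
MIN at start wants the lowest of {Left=3, Mid=-2}, so chooses Mid.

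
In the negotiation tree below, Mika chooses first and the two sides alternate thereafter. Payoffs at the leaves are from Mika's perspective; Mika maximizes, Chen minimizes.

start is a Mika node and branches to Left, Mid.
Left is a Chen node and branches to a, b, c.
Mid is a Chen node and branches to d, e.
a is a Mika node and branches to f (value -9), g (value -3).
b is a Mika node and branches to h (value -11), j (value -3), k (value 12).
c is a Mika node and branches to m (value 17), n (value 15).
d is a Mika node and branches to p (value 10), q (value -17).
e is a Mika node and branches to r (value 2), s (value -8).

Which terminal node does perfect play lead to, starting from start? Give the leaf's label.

r

a (Mika): max(-9, -3) = -3
b (Mika): max(-11, -3, 12) = 12
c (Mika): max(17, 15) = 17
Left (Chen): min(-3, 12, 17) = -3
d (Mika): max(10, -17) = 10
e (Mika): max(2, -8) = 2
Mid (Chen): min(10, 2) = 2
start (Mika): max(-3, 2) = 2
At start, Mika picks Mid (highest: 2).
At Mid, Chen picks e (lowest: 2).
At e, Mika picks r (highest: 2).
Terminal value 2.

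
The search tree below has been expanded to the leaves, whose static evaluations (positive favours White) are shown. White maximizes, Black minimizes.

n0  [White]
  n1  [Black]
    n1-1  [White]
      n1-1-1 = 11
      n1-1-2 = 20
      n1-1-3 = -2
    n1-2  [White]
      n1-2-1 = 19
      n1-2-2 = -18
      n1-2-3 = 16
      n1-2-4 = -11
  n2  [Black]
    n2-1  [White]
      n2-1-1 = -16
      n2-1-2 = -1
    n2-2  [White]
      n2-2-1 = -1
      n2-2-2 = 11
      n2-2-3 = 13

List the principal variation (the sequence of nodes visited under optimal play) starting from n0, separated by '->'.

n1-1 (White): max(11, 20, -2) = 20
n1-2 (White): max(19, -18, 16, -11) = 19
n1 (Black): min(20, 19) = 19
n2-1 (White): max(-16, -1) = -1
n2-2 (White): max(-1, 11, 13) = 13
n2 (Black): min(-1, 13) = -1
n0 (White): max(19, -1) = 19
At n0, White picks n1 (highest: 19).
At n1, Black picks n1-2 (lowest: 19).
At n1-2, White picks n1-2-1 (highest: 19).
Terminal value 19.

n0 -> n1 -> n1-2 -> n1-2-1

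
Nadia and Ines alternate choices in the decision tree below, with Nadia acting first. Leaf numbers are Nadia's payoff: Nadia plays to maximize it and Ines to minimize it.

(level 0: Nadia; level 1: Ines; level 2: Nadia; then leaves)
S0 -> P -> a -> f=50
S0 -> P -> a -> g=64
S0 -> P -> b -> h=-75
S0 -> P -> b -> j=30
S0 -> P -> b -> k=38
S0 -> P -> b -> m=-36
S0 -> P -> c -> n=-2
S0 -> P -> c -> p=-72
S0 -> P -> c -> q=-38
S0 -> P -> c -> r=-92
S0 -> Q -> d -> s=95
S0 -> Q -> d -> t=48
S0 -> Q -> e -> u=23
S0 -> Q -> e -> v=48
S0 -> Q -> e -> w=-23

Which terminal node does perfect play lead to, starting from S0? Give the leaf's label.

a (Nadia): max(50, 64) = 64
b (Nadia): max(-75, 30, 38, -36) = 38
c (Nadia): max(-2, -72, -38, -92) = -2
P (Ines): min(64, 38, -2) = -2
d (Nadia): max(95, 48) = 95
e (Nadia): max(23, 48, -23) = 48
Q (Ines): min(95, 48) = 48
S0 (Nadia): max(-2, 48) = 48
At S0, Nadia picks Q (highest: 48).
At Q, Ines picks e (lowest: 48).
At e, Nadia picks v (highest: 48).
Terminal value 48.

v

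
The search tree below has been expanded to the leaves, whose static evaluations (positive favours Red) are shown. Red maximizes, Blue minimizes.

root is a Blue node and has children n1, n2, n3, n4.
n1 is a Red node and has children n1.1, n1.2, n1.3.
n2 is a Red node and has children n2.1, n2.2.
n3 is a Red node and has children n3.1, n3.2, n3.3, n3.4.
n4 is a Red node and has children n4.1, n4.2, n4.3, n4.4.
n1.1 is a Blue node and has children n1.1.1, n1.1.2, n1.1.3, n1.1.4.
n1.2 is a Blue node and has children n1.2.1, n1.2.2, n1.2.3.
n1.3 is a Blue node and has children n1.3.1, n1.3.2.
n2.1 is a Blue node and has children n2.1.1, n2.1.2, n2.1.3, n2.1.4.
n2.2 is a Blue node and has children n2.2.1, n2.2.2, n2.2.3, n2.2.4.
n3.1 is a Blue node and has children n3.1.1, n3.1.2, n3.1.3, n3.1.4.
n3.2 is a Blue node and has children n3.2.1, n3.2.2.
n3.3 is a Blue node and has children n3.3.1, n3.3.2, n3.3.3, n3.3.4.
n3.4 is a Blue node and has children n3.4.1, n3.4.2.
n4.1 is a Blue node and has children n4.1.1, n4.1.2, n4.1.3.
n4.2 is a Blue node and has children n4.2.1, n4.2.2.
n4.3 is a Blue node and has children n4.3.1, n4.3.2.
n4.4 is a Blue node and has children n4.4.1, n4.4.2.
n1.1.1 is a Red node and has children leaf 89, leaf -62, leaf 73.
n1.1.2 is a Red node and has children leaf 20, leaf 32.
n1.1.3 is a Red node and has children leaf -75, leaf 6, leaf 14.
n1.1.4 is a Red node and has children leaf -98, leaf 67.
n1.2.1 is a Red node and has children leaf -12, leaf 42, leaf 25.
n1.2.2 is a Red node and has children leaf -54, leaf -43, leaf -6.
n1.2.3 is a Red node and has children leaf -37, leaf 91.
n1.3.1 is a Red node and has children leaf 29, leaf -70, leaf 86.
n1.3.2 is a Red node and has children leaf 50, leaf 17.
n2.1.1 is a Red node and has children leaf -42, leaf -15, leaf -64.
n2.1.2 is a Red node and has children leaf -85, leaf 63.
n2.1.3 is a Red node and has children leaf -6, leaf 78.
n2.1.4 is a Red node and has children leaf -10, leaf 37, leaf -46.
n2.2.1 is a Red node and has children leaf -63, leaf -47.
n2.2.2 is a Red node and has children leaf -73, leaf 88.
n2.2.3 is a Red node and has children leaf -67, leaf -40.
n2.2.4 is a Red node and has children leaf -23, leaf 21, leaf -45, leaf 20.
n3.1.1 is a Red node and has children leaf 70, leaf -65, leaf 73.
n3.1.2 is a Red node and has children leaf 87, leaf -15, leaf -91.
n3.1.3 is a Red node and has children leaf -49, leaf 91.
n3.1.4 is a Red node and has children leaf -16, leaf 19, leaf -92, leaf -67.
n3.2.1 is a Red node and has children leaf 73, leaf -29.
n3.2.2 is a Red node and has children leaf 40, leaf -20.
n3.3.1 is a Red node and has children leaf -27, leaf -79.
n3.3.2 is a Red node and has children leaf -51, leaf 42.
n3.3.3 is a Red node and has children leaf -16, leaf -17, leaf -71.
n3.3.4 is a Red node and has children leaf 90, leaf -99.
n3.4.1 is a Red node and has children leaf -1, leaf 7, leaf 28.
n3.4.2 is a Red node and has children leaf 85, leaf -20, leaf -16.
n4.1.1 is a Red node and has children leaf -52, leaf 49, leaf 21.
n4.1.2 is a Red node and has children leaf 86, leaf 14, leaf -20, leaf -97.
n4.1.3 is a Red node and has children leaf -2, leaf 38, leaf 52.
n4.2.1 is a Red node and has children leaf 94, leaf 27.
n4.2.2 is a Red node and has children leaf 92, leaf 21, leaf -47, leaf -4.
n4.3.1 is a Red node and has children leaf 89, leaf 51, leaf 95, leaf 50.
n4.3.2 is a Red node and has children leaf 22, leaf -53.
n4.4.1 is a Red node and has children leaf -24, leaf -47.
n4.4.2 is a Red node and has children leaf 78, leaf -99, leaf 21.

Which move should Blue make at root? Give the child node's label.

n2

n1.1.1 (Red): max(89, -62, 73) = 89
n1.1.2 (Red): max(20, 32) = 32
n1.1.3 (Red): max(-75, 6, 14) = 14
n1.1.4 (Red): max(-98, 67) = 67
n1.1 (Blue): min(89, 32, 14, 67) = 14
n1.2.1 (Red): max(-12, 42, 25) = 42
n1.2.2 (Red): max(-54, -43, -6) = -6
n1.2.3 (Red): max(-37, 91) = 91
n1.2 (Blue): min(42, -6, 91) = -6
n1.3.1 (Red): max(29, -70, 86) = 86
n1.3.2 (Red): max(50, 17) = 50
n1.3 (Blue): min(86, 50) = 50
n1 (Red): max(14, -6, 50) = 50
n2.1.1 (Red): max(-42, -15, -64) = -15
n2.1.2 (Red): max(-85, 63) = 63
n2.1.3 (Red): max(-6, 78) = 78
n2.1.4 (Red): max(-10, 37, -46) = 37
n2.1 (Blue): min(-15, 63, 78, 37) = -15
n2.2.1 (Red): max(-63, -47) = -47
n2.2.2 (Red): max(-73, 88) = 88
n2.2.3 (Red): max(-67, -40) = -40
n2.2.4 (Red): max(-23, 21, -45, 20) = 21
n2.2 (Blue): min(-47, 88, -40, 21) = -47
n2 (Red): max(-15, -47) = -15
n3.1.1 (Red): max(70, -65, 73) = 73
n3.1.2 (Red): max(87, -15, -91) = 87
n3.1.3 (Red): max(-49, 91) = 91
n3.1.4 (Red): max(-16, 19, -92, -67) = 19
n3.1 (Blue): min(73, 87, 91, 19) = 19
n3.2.1 (Red): max(73, -29) = 73
n3.2.2 (Red): max(40, -20) = 40
n3.2 (Blue): min(73, 40) = 40
n3.3.1 (Red): max(-27, -79) = -27
n3.3.2 (Red): max(-51, 42) = 42
n3.3.3 (Red): max(-16, -17, -71) = -16
n3.3.4 (Red): max(90, -99) = 90
n3.3 (Blue): min(-27, 42, -16, 90) = -27
n3.4.1 (Red): max(-1, 7, 28) = 28
n3.4.2 (Red): max(85, -20, -16) = 85
n3.4 (Blue): min(28, 85) = 28
n3 (Red): max(19, 40, -27, 28) = 40
n4.1.1 (Red): max(-52, 49, 21) = 49
n4.1.2 (Red): max(86, 14, -20, -97) = 86
n4.1.3 (Red): max(-2, 38, 52) = 52
n4.1 (Blue): min(49, 86, 52) = 49
n4.2.1 (Red): max(94, 27) = 94
n4.2.2 (Red): max(92, 21, -47, -4) = 92
n4.2 (Blue): min(94, 92) = 92
n4.3.1 (Red): max(89, 51, 95, 50) = 95
n4.3.2 (Red): max(22, -53) = 22
n4.3 (Blue): min(95, 22) = 22
n4.4.1 (Red): max(-24, -47) = -24
n4.4.2 (Red): max(78, -99, 21) = 78
n4.4 (Blue): min(-24, 78) = -24
n4 (Red): max(49, 92, 22, -24) = 92
root (Blue): min(50, -15, 40, 92) = -15
Blue at root wants the lowest of {n1=50, n2=-15, n3=40, n4=92}, so chooses n2.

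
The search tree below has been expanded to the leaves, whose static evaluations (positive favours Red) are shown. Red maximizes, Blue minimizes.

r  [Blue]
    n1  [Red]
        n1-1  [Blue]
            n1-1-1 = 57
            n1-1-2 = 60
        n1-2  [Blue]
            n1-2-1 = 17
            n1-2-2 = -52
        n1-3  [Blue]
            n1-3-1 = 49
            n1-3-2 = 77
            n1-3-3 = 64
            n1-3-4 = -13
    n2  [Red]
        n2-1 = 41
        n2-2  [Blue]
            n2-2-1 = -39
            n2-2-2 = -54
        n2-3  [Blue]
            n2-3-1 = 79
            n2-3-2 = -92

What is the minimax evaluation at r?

n1-1 (Blue): min(57, 60) = 57
n1-2 (Blue): min(17, -52) = -52
n1-3 (Blue): min(49, 77, 64, -13) = -13
n1 (Red): max(57, -52, -13) = 57
n2-2 (Blue): min(-39, -54) = -54
n2-3 (Blue): min(79, -92) = -92
n2 (Red): max(41, -54, -92) = 41
r (Blue): min(57, 41) = 41

41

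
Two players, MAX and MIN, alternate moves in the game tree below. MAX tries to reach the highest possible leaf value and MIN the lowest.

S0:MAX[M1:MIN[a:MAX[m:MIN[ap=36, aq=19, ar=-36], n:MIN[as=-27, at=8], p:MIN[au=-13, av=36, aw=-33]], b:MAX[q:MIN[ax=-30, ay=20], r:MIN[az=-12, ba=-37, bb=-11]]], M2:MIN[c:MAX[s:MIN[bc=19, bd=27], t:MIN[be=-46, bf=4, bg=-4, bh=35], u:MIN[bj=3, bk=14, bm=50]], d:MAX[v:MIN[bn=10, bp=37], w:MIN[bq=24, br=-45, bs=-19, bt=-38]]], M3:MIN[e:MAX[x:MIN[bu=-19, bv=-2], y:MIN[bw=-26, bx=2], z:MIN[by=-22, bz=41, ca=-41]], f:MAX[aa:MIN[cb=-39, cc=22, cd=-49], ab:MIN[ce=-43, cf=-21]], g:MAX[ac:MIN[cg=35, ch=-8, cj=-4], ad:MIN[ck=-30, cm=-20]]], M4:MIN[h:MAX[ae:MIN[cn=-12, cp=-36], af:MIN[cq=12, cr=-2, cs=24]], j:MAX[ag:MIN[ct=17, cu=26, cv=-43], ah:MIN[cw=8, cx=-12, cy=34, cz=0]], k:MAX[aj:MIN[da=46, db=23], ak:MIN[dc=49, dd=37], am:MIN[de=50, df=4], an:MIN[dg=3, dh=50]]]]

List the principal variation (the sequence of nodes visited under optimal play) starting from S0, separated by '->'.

S0 -> M2 -> d -> v -> bn

m (MIN): min(36, 19, -36) = -36
n (MIN): min(-27, 8) = -27
p (MIN): min(-13, 36, -33) = -33
a (MAX): max(-36, -27, -33) = -27
q (MIN): min(-30, 20) = -30
r (MIN): min(-12, -37, -11) = -37
b (MAX): max(-30, -37) = -30
M1 (MIN): min(-27, -30) = -30
s (MIN): min(19, 27) = 19
t (MIN): min(-46, 4, -4, 35) = -46
u (MIN): min(3, 14, 50) = 3
c (MAX): max(19, -46, 3) = 19
v (MIN): min(10, 37) = 10
w (MIN): min(24, -45, -19, -38) = -45
d (MAX): max(10, -45) = 10
M2 (MIN): min(19, 10) = 10
x (MIN): min(-19, -2) = -19
y (MIN): min(-26, 2) = -26
z (MIN): min(-22, 41, -41) = -41
e (MAX): max(-19, -26, -41) = -19
aa (MIN): min(-39, 22, -49) = -49
ab (MIN): min(-43, -21) = -43
f (MAX): max(-49, -43) = -43
ac (MIN): min(35, -8, -4) = -8
ad (MIN): min(-30, -20) = -30
g (MAX): max(-8, -30) = -8
M3 (MIN): min(-19, -43, -8) = -43
ae (MIN): min(-12, -36) = -36
af (MIN): min(12, -2, 24) = -2
h (MAX): max(-36, -2) = -2
ag (MIN): min(17, 26, -43) = -43
ah (MIN): min(8, -12, 34, 0) = -12
j (MAX): max(-43, -12) = -12
aj (MIN): min(46, 23) = 23
ak (MIN): min(49, 37) = 37
am (MIN): min(50, 4) = 4
an (MIN): min(3, 50) = 3
k (MAX): max(23, 37, 4, 3) = 37
M4 (MIN): min(-2, -12, 37) = -12
S0 (MAX): max(-30, 10, -43, -12) = 10
At S0, MAX picks M2 (highest: 10).
At M2, MIN picks d (lowest: 10).
At d, MAX picks v (highest: 10).
At v, MIN picks bn (lowest: 10).
Terminal value 10.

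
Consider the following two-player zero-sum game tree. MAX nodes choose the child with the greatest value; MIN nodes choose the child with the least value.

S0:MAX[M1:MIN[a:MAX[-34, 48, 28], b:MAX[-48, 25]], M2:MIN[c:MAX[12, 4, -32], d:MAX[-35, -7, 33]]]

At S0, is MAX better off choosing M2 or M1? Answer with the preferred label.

c (MAX): max(12, 4, -32) = 12
d (MAX): max(-35, -7, 33) = 33
M2 (MIN): min(12, 33) = 12
a (MAX): max(-34, 48, 28) = 48
b (MAX): max(-48, 25) = 25
M1 (MIN): min(48, 25) = 25
MAX prefers the higher value; M2=12, M1=25. M1 is better since 25 > 12.

M1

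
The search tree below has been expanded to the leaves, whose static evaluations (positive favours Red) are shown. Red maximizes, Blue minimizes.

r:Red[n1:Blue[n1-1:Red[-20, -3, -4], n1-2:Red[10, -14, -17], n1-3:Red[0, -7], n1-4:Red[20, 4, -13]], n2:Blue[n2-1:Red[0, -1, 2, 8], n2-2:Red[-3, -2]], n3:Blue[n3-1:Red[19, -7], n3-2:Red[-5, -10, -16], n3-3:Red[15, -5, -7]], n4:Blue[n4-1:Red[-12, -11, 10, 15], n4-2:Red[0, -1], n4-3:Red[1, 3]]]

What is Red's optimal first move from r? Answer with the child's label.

n1-1 (Red): max(-20, -3, -4) = -3
n1-2 (Red): max(10, -14, -17) = 10
n1-3 (Red): max(0, -7) = 0
n1-4 (Red): max(20, 4, -13) = 20
n1 (Blue): min(-3, 10, 0, 20) = -3
n2-1 (Red): max(0, -1, 2, 8) = 8
n2-2 (Red): max(-3, -2) = -2
n2 (Blue): min(8, -2) = -2
n3-1 (Red): max(19, -7) = 19
n3-2 (Red): max(-5, -10, -16) = -5
n3-3 (Red): max(15, -5, -7) = 15
n3 (Blue): min(19, -5, 15) = -5
n4-1 (Red): max(-12, -11, 10, 15) = 15
n4-2 (Red): max(0, -1) = 0
n4-3 (Red): max(1, 3) = 3
n4 (Blue): min(15, 0, 3) = 0
r (Red): max(-3, -2, -5, 0) = 0
Red at r wants the highest of {n1=-3, n2=-2, n3=-5, n4=0}, so chooses n4.

n4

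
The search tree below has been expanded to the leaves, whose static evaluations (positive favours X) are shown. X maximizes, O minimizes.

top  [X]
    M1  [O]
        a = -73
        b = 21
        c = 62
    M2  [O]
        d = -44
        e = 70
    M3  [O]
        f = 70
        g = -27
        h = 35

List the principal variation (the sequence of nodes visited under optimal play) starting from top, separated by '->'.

top -> M3 -> g

M1 (O): min(-73, 21, 62) = -73
M2 (O): min(-44, 70) = -44
M3 (O): min(70, -27, 35) = -27
top (X): max(-73, -44, -27) = -27
At top, X picks M3 (highest: -27).
At M3, O picks g (lowest: -27).
Terminal value -27.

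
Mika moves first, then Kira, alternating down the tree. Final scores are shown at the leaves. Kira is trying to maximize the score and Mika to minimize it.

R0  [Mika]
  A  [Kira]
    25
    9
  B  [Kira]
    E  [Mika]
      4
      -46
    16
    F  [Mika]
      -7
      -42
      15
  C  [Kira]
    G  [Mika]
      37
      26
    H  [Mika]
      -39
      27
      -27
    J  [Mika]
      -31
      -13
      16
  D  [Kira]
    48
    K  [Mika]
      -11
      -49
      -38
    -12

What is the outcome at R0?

A (Kira): max(25, 9) = 25
E (Mika): min(4, -46) = -46
F (Mika): min(-7, -42, 15) = -42
B (Kira): max(-46, 16, -42) = 16
G (Mika): min(37, 26) = 26
H (Mika): min(-39, 27, -27) = -39
J (Mika): min(-31, -13, 16) = -31
C (Kira): max(26, -39, -31) = 26
K (Mika): min(-11, -49, -38) = -49
D (Kira): max(48, -49, -12) = 48
R0 (Mika): min(25, 16, 26, 48) = 16

16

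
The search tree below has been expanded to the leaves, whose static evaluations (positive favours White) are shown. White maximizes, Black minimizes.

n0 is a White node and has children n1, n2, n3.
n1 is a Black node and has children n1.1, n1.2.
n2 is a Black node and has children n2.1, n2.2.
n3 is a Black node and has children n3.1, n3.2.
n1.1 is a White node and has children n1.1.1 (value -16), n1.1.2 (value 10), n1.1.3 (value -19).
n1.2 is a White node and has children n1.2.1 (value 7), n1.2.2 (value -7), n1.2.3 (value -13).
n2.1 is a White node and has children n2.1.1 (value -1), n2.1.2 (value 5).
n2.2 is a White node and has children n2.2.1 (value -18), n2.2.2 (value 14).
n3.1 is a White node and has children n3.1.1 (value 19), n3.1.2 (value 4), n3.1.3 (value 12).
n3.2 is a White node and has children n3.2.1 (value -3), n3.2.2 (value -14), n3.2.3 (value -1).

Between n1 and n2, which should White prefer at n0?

n1.1 (White): max(-16, 10, -19) = 10
n1.2 (White): max(7, -7, -13) = 7
n1 (Black): min(10, 7) = 7
n2.1 (White): max(-1, 5) = 5
n2.2 (White): max(-18, 14) = 14
n2 (Black): min(5, 14) = 5
White prefers the higher value; n1=7, n2=5. n1 is better since 7 > 5.

n1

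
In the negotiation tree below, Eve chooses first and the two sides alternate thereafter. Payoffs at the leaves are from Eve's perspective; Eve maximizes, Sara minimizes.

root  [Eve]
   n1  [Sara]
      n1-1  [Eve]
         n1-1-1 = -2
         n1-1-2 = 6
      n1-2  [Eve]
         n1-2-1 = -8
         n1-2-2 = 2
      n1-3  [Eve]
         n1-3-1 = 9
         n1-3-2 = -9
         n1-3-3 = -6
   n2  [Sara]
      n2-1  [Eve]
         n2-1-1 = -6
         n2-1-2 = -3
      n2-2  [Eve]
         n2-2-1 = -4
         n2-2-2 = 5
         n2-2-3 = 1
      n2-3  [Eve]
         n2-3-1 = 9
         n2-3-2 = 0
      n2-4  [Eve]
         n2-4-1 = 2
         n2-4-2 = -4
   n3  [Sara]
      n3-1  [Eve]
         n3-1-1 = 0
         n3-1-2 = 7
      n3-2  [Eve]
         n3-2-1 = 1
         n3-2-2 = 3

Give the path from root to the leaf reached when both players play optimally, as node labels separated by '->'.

root -> n3 -> n3-2 -> n3-2-2

n1-1 (Eve): max(-2, 6) = 6
n1-2 (Eve): max(-8, 2) = 2
n1-3 (Eve): max(9, -9, -6) = 9
n1 (Sara): min(6, 2, 9) = 2
n2-1 (Eve): max(-6, -3) = -3
n2-2 (Eve): max(-4, 5, 1) = 5
n2-3 (Eve): max(9, 0) = 9
n2-4 (Eve): max(2, -4) = 2
n2 (Sara): min(-3, 5, 9, 2) = -3
n3-1 (Eve): max(0, 7) = 7
n3-2 (Eve): max(1, 3) = 3
n3 (Sara): min(7, 3) = 3
root (Eve): max(2, -3, 3) = 3
At root, Eve picks n3 (highest: 3).
At n3, Sara picks n3-2 (lowest: 3).
At n3-2, Eve picks n3-2-2 (highest: 3).
Terminal value 3.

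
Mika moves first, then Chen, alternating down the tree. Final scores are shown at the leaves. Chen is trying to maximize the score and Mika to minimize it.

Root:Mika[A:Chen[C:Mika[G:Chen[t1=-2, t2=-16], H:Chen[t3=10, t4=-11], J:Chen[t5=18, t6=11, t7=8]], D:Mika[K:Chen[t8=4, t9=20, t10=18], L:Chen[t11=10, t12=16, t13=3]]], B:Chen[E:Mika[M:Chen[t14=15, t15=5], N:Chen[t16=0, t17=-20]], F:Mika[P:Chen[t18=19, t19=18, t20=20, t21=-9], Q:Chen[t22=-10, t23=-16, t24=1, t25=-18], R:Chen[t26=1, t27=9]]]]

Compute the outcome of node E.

M (Chen): max(15, 5) = 15
N (Chen): max(0, -20) = 0
E (Mika): min(15, 0) = 0

0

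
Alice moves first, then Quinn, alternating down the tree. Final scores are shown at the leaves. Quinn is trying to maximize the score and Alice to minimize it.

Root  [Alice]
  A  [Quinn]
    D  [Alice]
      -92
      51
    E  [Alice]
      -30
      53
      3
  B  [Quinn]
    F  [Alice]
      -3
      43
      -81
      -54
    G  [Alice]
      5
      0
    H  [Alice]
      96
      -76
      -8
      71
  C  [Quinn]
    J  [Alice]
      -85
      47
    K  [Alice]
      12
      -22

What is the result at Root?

-30

D (Alice): min(-92, 51) = -92
E (Alice): min(-30, 53, 3) = -30
A (Quinn): max(-92, -30) = -30
F (Alice): min(-3, 43, -81, -54) = -81
G (Alice): min(5, 0) = 0
H (Alice): min(96, -76, -8, 71) = -76
B (Quinn): max(-81, 0, -76) = 0
J (Alice): min(-85, 47) = -85
K (Alice): min(12, -22) = -22
C (Quinn): max(-85, -22) = -22
Root (Alice): min(-30, 0, -22) = -30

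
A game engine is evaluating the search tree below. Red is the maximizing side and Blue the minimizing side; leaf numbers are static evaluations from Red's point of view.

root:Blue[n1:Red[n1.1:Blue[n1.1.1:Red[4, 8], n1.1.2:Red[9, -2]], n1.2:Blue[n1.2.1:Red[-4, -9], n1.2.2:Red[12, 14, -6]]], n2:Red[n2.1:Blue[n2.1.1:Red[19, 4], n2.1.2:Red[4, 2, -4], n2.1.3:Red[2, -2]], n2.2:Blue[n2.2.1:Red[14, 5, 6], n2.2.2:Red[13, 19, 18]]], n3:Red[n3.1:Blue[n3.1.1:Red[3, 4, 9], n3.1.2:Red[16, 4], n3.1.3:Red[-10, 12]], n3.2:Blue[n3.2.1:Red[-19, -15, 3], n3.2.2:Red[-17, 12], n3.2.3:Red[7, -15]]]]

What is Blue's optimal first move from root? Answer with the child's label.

n1

n1.1.1 (Red): max(4, 8) = 8
n1.1.2 (Red): max(9, -2) = 9
n1.1 (Blue): min(8, 9) = 8
n1.2.1 (Red): max(-4, -9) = -4
n1.2.2 (Red): max(12, 14, -6) = 14
n1.2 (Blue): min(-4, 14) = -4
n1 (Red): max(8, -4) = 8
n2.1.1 (Red): max(19, 4) = 19
n2.1.2 (Red): max(4, 2, -4) = 4
n2.1.3 (Red): max(2, -2) = 2
n2.1 (Blue): min(19, 4, 2) = 2
n2.2.1 (Red): max(14, 5, 6) = 14
n2.2.2 (Red): max(13, 19, 18) = 19
n2.2 (Blue): min(14, 19) = 14
n2 (Red): max(2, 14) = 14
n3.1.1 (Red): max(3, 4, 9) = 9
n3.1.2 (Red): max(16, 4) = 16
n3.1.3 (Red): max(-10, 12) = 12
n3.1 (Blue): min(9, 16, 12) = 9
n3.2.1 (Red): max(-19, -15, 3) = 3
n3.2.2 (Red): max(-17, 12) = 12
n3.2.3 (Red): max(7, -15) = 7
n3.2 (Blue): min(3, 12, 7) = 3
n3 (Red): max(9, 3) = 9
root (Blue): min(8, 14, 9) = 8
Blue at root wants the lowest of {n1=8, n2=14, n3=9}, so chooses n1.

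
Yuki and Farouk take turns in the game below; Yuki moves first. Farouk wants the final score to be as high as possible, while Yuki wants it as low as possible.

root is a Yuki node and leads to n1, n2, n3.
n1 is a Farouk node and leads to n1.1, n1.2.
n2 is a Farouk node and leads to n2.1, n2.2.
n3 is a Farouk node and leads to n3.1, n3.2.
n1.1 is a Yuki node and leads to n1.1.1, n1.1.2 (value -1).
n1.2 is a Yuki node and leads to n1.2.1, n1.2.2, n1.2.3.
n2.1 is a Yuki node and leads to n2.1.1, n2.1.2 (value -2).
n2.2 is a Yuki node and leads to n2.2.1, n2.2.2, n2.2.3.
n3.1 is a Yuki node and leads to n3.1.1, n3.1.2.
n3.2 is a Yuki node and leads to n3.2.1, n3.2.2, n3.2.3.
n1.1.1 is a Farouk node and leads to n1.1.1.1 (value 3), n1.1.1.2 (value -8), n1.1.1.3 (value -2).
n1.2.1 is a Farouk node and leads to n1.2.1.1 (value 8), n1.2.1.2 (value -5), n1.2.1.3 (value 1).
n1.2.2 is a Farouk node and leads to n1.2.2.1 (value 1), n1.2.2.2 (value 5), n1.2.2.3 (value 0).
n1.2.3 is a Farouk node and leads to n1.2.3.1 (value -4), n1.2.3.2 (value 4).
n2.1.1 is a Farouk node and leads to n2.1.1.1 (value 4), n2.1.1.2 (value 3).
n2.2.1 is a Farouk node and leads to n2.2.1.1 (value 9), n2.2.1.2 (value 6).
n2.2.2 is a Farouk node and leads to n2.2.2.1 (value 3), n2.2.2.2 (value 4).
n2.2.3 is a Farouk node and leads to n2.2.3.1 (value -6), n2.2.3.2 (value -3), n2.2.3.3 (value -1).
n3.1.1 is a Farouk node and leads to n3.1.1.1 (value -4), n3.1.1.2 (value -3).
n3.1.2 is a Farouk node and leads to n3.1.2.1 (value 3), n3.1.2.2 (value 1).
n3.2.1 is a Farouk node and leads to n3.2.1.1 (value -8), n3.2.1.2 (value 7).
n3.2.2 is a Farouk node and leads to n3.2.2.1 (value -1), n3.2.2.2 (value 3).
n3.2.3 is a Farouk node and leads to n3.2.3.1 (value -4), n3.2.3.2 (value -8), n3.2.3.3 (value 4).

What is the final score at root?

-1

n1.1.1 (Farouk): max(3, -8, -2) = 3
n1.1 (Yuki): min(3, -1) = -1
n1.2.1 (Farouk): max(8, -5, 1) = 8
n1.2.2 (Farouk): max(1, 5, 0) = 5
n1.2.3 (Farouk): max(-4, 4) = 4
n1.2 (Yuki): min(8, 5, 4) = 4
n1 (Farouk): max(-1, 4) = 4
n2.1.1 (Farouk): max(4, 3) = 4
n2.1 (Yuki): min(4, -2) = -2
n2.2.1 (Farouk): max(9, 6) = 9
n2.2.2 (Farouk): max(3, 4) = 4
n2.2.3 (Farouk): max(-6, -3, -1) = -1
n2.2 (Yuki): min(9, 4, -1) = -1
n2 (Farouk): max(-2, -1) = -1
n3.1.1 (Farouk): max(-4, -3) = -3
n3.1.2 (Farouk): max(3, 1) = 3
n3.1 (Yuki): min(-3, 3) = -3
n3.2.1 (Farouk): max(-8, 7) = 7
n3.2.2 (Farouk): max(-1, 3) = 3
n3.2.3 (Farouk): max(-4, -8, 4) = 4
n3.2 (Yuki): min(7, 3, 4) = 3
n3 (Farouk): max(-3, 3) = 3
root (Yuki): min(4, -1, 3) = -1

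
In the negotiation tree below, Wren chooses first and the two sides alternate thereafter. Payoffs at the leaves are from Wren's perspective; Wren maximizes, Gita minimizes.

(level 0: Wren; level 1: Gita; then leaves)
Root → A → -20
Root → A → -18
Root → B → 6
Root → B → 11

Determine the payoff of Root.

A (Gita): min(-20, -18) = -20
B (Gita): min(6, 11) = 6
Root (Wren): max(-20, 6) = 6

6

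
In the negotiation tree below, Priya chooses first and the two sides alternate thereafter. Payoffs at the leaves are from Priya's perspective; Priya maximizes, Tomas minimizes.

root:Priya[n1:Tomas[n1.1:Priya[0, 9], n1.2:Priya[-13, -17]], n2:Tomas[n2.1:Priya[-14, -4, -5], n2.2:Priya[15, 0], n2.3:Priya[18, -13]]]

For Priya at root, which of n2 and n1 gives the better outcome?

n2.1 (Priya): max(-14, -4, -5) = -4
n2.2 (Priya): max(15, 0) = 15
n2.3 (Priya): max(18, -13) = 18
n2 (Tomas): min(-4, 15, 18) = -4
n1.1 (Priya): max(0, 9) = 9
n1.2 (Priya): max(-13, -17) = -13
n1 (Tomas): min(9, -13) = -13
Priya prefers the higher value; n2=-4, n1=-13. n2 is better since -4 > -13.

n2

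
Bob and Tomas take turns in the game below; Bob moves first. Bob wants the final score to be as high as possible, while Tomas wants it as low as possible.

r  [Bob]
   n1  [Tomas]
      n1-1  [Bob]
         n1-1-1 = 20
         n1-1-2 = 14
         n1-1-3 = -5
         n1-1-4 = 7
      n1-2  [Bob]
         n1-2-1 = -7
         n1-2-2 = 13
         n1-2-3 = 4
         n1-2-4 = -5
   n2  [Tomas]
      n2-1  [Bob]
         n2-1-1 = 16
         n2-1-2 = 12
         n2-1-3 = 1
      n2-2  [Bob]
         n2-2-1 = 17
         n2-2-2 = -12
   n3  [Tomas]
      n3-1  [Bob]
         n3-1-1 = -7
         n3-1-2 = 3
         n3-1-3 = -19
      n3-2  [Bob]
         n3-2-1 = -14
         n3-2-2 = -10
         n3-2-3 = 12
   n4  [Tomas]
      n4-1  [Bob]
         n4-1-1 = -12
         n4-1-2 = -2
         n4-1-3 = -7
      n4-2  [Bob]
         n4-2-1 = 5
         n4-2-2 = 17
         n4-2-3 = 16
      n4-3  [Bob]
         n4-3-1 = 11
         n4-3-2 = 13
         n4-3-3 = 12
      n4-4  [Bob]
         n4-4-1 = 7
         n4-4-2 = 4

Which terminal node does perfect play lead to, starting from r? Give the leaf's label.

n1-1 (Bob): max(20, 14, -5, 7) = 20
n1-2 (Bob): max(-7, 13, 4, -5) = 13
n1 (Tomas): min(20, 13) = 13
n2-1 (Bob): max(16, 12, 1) = 16
n2-2 (Bob): max(17, -12) = 17
n2 (Tomas): min(16, 17) = 16
n3-1 (Bob): max(-7, 3, -19) = 3
n3-2 (Bob): max(-14, -10, 12) = 12
n3 (Tomas): min(3, 12) = 3
n4-1 (Bob): max(-12, -2, -7) = -2
n4-2 (Bob): max(5, 17, 16) = 17
n4-3 (Bob): max(11, 13, 12) = 13
n4-4 (Bob): max(7, 4) = 7
n4 (Tomas): min(-2, 17, 13, 7) = -2
r (Bob): max(13, 16, 3, -2) = 16
At r, Bob picks n2 (highest: 16).
At n2, Tomas picks n2-1 (lowest: 16).
At n2-1, Bob picks n2-1-1 (highest: 16).
Terminal value 16.

n2-1-1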